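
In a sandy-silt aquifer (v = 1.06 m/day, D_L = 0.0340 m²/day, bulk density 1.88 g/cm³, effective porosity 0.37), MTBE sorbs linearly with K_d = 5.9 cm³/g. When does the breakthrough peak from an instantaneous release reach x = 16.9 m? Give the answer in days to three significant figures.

Retardation factor R = 1 + ρ_b·K_d/n = 1 + 1.88 × 5.9/0.37 = 30.98.
Sorption retards both mechanisms: v_R = v/R = 0.03422 m/day, D_R = D/R = 0.001097 m²/day.
Peak time from v_R²t² + 2D_R t − x² = 0: t = (√(D_R² + v_R²x²) − D_R)/v_R².
√(D_R² + v_R²x²) = √(0.001097² + 0.03422² × 16.9²) = 0.5783; v_R² = 0.001171.
t = (0.5783 − 0.001097)/0.001171 = 493 days.

493 days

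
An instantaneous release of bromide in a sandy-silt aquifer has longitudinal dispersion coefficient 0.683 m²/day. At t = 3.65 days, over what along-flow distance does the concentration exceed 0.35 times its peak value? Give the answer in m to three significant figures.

6.47 m

The plume is Gaussian with σ = √(2Dt) = √(2 × 0.683 × 3.65) = 2.233 m.
C/C_peak = exp(−Δx²/(2σ²)) = 0.35 ⇒ Δx = σ·√(−2 ln 0.35) = 2.233 × 1.449 = 3.236 m.
Width = 2Δx = 6.47 m.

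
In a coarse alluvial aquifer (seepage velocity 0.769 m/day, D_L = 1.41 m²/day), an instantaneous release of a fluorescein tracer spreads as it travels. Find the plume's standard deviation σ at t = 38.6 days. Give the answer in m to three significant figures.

10.4 m

Dispersive spreading gives a Gaussian with σ² = 2Dt; advection only shifts the center.
σ = √(2 × 1.41 × 38.6) = 10.4 m.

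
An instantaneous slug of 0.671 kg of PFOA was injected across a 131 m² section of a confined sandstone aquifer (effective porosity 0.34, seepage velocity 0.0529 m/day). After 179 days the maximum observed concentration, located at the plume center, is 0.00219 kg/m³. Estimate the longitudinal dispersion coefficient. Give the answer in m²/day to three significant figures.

At the plume center C_max = M/(n_e·A·√(4πDt)), so D = M²/(4πt·(n_e·A·C_max)²).
n_e·A·C_max = 0.34 × 131 × 0.00219 = 0.09754 kg/m.
D = 0.671²/(4π × 179 × 0.09754²) = 0.0210 m²/day.

0.0210 m²/day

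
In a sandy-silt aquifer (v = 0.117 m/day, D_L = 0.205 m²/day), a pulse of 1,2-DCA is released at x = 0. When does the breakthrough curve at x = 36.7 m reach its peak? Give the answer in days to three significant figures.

For the 1D instantaneous-source solution, setting ∂C/∂t = 0 at fixed x gives v²t² + 2Dt − x² = 0, so t = (√(D² + v²x²) − D)/v².
√(D² + v²x²) = √(0.205² + 0.117² × 36.7²) = 4.299; v² = 0.013689.
t = (4.299 − 0.205)/0.013689 = 299 days (vs. the pure-advection estimate x/v = 314 d).

299 days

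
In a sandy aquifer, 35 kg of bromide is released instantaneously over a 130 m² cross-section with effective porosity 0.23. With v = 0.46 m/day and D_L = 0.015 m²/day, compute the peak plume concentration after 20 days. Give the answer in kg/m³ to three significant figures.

0.603 kg/m³

The peak of an instantaneous 1D plume sits at x = vt; there the Gaussian factor is 1 and C_max = M/(n_e·A·√(4πDt)), where n_e·A is the pore area the mass is dissolved in.
√(4πDt) = √(4π × 0.015 × 20) = 1.942 m, so C_max = 35/(0.23 × 130 × 1.942) = 0.603 kg/m³.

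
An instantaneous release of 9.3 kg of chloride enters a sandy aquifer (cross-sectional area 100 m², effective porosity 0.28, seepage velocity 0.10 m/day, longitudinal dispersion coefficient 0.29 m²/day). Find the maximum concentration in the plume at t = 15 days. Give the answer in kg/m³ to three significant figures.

The peak of an instantaneous 1D plume sits at x = vt; there the Gaussian factor is 1 and C_max = M/(n_e·A·√(4πDt)), where n_e·A is the pore area the mass is dissolved in.
√(4πDt) = √(4π × 0.29 × 15) = 7.393 m, so C_max = 9.3/(0.28 × 100 × 7.393) = 0.0449 kg/m³.

0.0449 kg/m³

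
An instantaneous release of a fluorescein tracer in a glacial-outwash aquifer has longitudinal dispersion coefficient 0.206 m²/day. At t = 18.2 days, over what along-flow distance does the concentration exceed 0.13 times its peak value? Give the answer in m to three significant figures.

11.1 m

The plume is Gaussian with σ = √(2Dt) = √(2 × 0.206 × 18.2) = 2.738 m.
C/C_peak = exp(−Δx²/(2σ²)) = 0.13 ⇒ Δx = σ·√(−2 ln 0.13) = 2.738 × 2.020 = 5.531 m.
Width = 2Δx = 11.1 m.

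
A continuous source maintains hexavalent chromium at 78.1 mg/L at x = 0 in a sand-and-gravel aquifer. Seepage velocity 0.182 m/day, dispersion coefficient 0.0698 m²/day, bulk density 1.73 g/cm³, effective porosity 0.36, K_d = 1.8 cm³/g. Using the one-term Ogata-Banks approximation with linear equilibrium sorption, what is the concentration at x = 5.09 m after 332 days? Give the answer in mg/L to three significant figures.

54.9 mg/L

Retardation factor R = 1 + ρ_b·K_d/n = 1 + 1.73 × 1.8/0.36 = 9.650.
Sorption retards both mechanisms: v_R = v/R = 0.01886 m/day, D_R = D/R = 0.007233 m²/day.
v_R·t = 0.01886 × 332 = 6.26152 m; 2√(D_R t) = 3.099 m; argument = (5.09 − 6.26152)/3.099 = -0.3780.
C = C₀ × ½·erfc(-0.3780) = 78.1 × 0.7035 = 54.9 mg/L.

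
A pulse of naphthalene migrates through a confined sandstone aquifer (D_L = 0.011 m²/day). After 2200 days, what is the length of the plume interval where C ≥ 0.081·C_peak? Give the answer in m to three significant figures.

31.2 m

The plume is Gaussian with σ = √(2Dt) = √(2 × 0.011 × 2200) = 6.957 m.
C/C_peak = exp(−Δx²/(2σ²)) = 0.081 ⇒ Δx = σ·√(−2 ln 0.081) = 6.957 × 2.242 = 15.60 m.
Width = 2Δx = 31.2 m.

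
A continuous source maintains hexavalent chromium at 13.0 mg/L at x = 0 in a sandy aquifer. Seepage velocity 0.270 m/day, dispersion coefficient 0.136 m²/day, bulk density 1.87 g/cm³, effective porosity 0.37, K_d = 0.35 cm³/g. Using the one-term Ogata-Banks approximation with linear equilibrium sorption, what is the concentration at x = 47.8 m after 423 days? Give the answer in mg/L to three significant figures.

Retardation factor R = 1 + ρ_b·K_d/n = 1 + 1.87 × 0.35/0.37 = 2.769.
Sorption retards both mechanisms: v_R = v/R = 0.09751 m/day, D_R = D/R = 0.04912 m²/day.
v_R·t = 0.09751 × 423 = 41.24673 m; 2√(D_R t) = 9.117 m; argument = (47.8 − 41.24673)/9.117 = 0.7188.
C = C₀ × ½·erfc(0.7188) = 13.0 × 0.1547 = 2.01 mg/L.

2.01 mg/L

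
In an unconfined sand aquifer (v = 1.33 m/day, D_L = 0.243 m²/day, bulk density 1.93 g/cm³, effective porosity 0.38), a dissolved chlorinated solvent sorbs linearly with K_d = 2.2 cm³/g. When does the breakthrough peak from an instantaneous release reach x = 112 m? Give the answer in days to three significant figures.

Retardation factor R = 1 + ρ_b·K_d/n = 1 + 1.93 × 2.2/0.38 = 12.17.
Sorption retards both mechanisms: v_R = v/R = 0.1093 m/day, D_R = D/R = 0.01997 m²/day.
Peak time from v_R²t² + 2D_R t − x² = 0: t = (√(D_R² + v_R²x²) − D_R)/v_R².
√(D_R² + v_R²x²) = √(0.01997² + 0.1093² × 112²) = 12.24; v_R² = 0.01195.
t = (12.24 − 0.01997)/0.01195 = 1020 days.

1020 days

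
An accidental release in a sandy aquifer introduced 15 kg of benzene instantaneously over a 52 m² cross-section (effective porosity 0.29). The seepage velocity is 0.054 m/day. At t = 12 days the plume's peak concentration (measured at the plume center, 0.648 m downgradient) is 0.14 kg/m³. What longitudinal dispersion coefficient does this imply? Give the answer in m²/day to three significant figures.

At the plume center C_max = M/(n_e·A·√(4πDt)), so D = M²/(4πt·(n_e·A·C_max)²).
n_e·A·C_max = 0.29 × 52 × 0.14 = 2.111 kg/m.
D = 15²/(4π × 12 × 2.111²) = 0.335 m²/day.

0.335 m²/day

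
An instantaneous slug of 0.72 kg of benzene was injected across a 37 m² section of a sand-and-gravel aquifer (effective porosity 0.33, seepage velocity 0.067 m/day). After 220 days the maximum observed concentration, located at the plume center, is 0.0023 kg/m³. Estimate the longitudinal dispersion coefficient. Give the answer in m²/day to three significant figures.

0.238 m²/day

At the plume center C_max = M/(n_e·A·√(4πDt)), so D = M²/(4πt·(n_e·A·C_max)²).
n_e·A·C_max = 0.33 × 37 × 0.0023 = 0.02808 kg/m.
D = 0.72²/(4π × 220 × 0.02808²) = 0.238 m²/day.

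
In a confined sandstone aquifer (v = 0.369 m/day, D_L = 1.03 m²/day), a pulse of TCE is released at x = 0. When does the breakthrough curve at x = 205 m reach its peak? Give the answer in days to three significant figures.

For the 1D instantaneous-source solution, setting ∂C/∂t = 0 at fixed x gives v²t² + 2Dt − x² = 0, so t = (√(D² + v²x²) − D)/v².
√(D² + v²x²) = √(1.03² + 0.369² × 205²) = 75.65; v² = 0.136161.
t = (75.65 − 1.03)/0.136161 = 548 days (vs. the pure-advection estimate x/v = 556 d).

548 days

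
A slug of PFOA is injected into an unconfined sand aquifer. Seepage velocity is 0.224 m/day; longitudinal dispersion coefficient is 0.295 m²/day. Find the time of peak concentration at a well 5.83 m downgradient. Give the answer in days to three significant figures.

20.8 days

For the 1D instantaneous-source solution, setting ∂C/∂t = 0 at fixed x gives v²t² + 2Dt − x² = 0, so t = (√(D² + v²x²) − D)/v².
√(D² + v²x²) = √(0.295² + 0.224² × 5.83²) = 1.339; v² = 0.050176.
t = (1.339 − 0.295)/0.050176 = 20.8 days (vs. the pure-advection estimate x/v = 26.0 d).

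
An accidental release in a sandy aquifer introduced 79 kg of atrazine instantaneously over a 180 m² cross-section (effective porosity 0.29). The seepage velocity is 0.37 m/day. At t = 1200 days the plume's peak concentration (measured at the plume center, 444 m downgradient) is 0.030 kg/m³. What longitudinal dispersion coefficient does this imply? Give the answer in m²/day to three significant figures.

0.169 m²/day

At the plume center C_max = M/(n_e·A·√(4πDt)), so D = M²/(4πt·(n_e·A·C_max)²).
n_e·A·C_max = 0.29 × 180 × 0.030 = 1.566 kg/m.
D = 79²/(4π × 1200 × 1.566²) = 0.169 m²/day.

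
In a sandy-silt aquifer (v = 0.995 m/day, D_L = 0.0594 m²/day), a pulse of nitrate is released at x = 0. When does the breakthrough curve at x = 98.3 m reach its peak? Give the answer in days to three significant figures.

98.7 days

For the 1D instantaneous-source solution, setting ∂C/∂t = 0 at fixed x gives v²t² + 2Dt − x² = 0, so t = (√(D² + v²x²) − D)/v².
√(D² + v²x²) = √(0.0594² + 0.995² × 98.3²) = 97.81; v² = 0.990025.
t = (97.81 − 0.0594)/0.990025 = 98.7 days (vs. the pure-advection estimate x/v = 98.8 d).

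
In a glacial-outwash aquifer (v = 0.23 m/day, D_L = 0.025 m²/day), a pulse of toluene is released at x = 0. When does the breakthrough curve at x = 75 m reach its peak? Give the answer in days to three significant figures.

For the 1D instantaneous-source solution, setting ∂C/∂t = 0 at fixed x gives v²t² + 2Dt − x² = 0, so t = (√(D² + v²x²) − D)/v².
√(D² + v²x²) = √(0.025² + 0.23² × 75²) = 17.25; v² = 0.0529.
t = (17.25 − 0.025)/0.0529 = 326 days (vs. the pure-advection estimate x/v = 326 d).

326 days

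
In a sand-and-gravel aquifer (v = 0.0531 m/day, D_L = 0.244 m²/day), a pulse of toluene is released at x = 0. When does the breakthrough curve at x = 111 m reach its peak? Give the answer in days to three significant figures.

For the 1D instantaneous-source solution, setting ∂C/∂t = 0 at fixed x gives v²t² + 2Dt − x² = 0, so t = (√(D² + v²x²) − D)/v².
√(D² + v²x²) = √(0.244² + 0.0531² × 111²) = 5.899; v² = 0.00281961.
t = (5.899 − 0.244)/0.00281961 = 2010 days (vs. the pure-advection estimate x/v = 2090 d).

2010 days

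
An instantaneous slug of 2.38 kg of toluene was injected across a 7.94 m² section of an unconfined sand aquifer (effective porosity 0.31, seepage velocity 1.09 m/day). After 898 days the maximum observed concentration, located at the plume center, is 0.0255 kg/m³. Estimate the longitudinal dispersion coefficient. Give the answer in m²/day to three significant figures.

At the plume center C_max = M/(n_e·A·√(4πDt)), so D = M²/(4πt·(n_e·A·C_max)²).
n_e·A·C_max = 0.31 × 7.94 × 0.0255 = 0.06277 kg/m.
D = 2.38²/(4π × 898 × 0.06277²) = 0.127 m²/day.

0.127 m²/day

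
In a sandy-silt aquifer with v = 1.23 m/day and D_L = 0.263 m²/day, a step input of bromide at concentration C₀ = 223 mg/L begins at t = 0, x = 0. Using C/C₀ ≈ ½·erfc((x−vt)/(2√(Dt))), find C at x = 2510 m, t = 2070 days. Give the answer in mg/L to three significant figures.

For a continuous step input, C/C₀ ≈ ½·erfc((x−vt)/(2√(Dt))).
vt = 1.23 × 2070 = 2546.1 m and 2√(Dt) = 2√(0.263 × 2070) = 46.67 m.
Argument (x−vt)/(2√(Dt)) = (2510 − 2546.1)/46.67 = -0.7735; ½·erfc(-0.7735) = 0.8630.
C = 223 × 0.8630 = 192 mg/L.

192 mg/L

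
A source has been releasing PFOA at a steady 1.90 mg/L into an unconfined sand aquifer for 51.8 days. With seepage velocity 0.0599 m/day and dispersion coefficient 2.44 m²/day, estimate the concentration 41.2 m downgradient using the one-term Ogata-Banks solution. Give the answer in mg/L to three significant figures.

0.0157 mg/L

For a continuous step input, C/C₀ ≈ ½·erfc((x−vt)/(2√(Dt))).
vt = 0.0599 × 51.8 = 3.10282 m and 2√(Dt) = 2√(2.44 × 51.8) = 22.48 m.
Argument (x−vt)/(2√(Dt)) = (41.2 − 3.10282)/22.48 = 1.695; ½·erfc(1.695) = 0.008263.
C = 1.90 × 0.008263 = 0.0157 mg/L.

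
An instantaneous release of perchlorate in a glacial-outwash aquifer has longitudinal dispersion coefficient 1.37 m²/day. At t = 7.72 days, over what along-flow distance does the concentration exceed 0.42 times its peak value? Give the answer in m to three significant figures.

12.1 m

The plume is Gaussian with σ = √(2Dt) = √(2 × 1.37 × 7.72) = 4.599 m.
C/C_peak = exp(−Δx²/(2σ²)) = 0.42 ⇒ Δx = σ·√(−2 ln 0.42) = 4.599 × 1.317 = 6.057 m.
Width = 2Δx = 12.1 m.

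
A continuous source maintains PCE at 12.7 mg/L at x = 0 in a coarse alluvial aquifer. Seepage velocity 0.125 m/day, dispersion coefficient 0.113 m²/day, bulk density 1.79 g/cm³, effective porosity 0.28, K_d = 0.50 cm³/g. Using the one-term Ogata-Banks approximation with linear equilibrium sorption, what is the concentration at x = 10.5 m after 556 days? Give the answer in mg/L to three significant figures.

11.0 mg/L

Retardation factor R = 1 + ρ_b·K_d/n = 1 + 1.79 × 0.50/0.28 = 4.196.
Sorption retards both mechanisms: v_R = v/R = 0.02979 m/day, D_R = D/R = 0.02693 m²/day.
v_R·t = 0.02979 × 556 = 16.56324 m; 2√(D_R t) = 7.739 m; argument = (10.5 − 16.56324)/7.739 = -0.7835.
C = C₀ × ½·erfc(-0.7835) = 12.7 × 0.8661 = 11.0 mg/L.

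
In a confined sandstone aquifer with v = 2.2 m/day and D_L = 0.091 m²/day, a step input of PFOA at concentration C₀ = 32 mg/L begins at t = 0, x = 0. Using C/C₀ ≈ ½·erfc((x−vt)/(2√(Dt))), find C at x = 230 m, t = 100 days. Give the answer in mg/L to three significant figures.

For a continuous step input, C/C₀ ≈ ½·erfc((x−vt)/(2√(Dt))).
vt = 2.2 × 100 = 220 m and 2√(Dt) = 2√(0.091 × 100) = 6.033 m.
Argument (x−vt)/(2√(Dt)) = (230 − 220)/6.033 = 1.658; ½·erfc(1.658) = 0.009520.
C = 32 × 0.009520 = 0.305 mg/L.

0.305 mg/L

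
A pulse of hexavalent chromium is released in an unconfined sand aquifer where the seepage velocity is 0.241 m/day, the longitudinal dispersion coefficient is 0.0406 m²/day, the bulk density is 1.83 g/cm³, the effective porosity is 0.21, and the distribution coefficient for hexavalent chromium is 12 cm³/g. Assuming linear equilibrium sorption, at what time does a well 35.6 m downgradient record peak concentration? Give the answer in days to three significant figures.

Retardation factor R = 1 + ρ_b·K_d/n = 1 + 1.83 × 12/0.21 = 105.6.
Sorption retards both mechanisms: v_R = v/R = 0.002282 m/day, D_R = D/R = 0.0003845 m²/day.
Peak time from v_R²t² + 2D_R t − x² = 0: t = (√(D_R² + v_R²x²) − D_R)/v_R².
√(D_R² + v_R²x²) = √(0.0003845² + 0.002282² × 35.6²) = 0.08124; v_R² = 5.208e-06.
t = (0.08124 − 0.0003845)/5.208e-06 = 15500 days.

15500 days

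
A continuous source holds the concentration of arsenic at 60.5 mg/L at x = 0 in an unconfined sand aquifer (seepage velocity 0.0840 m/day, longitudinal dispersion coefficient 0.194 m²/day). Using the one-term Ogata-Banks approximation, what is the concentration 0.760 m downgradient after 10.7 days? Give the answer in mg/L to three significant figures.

For a continuous step input, C/C₀ ≈ ½·erfc((x−vt)/(2√(Dt))).
vt = 0.0840 × 10.7 = 0.8988 m and 2√(Dt) = 2√(0.194 × 10.7) = 2.882 m.
Argument (x−vt)/(2√(Dt)) = (0.760 − 0.8988)/2.882 = -0.04816; ½·erfc(-0.04816) = 0.5272.
C = 60.5 × 0.5272 = 31.9 mg/L.

31.9 mg/L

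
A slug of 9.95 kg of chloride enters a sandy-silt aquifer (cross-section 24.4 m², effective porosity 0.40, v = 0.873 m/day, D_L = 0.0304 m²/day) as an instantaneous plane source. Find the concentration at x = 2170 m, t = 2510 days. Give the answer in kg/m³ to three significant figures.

0.00752 kg/m³

For an instantaneous plane source, C(x,t) = M/(n_e·A·√(4πDt)) · exp(−(x−vt)²/(4Dt)), with n_e·A the pore (flow) area.
Plume center vt = 0.873 × 2510 = 2191.23 m, so the well at 2170 m is 21.23 m upgradient of the peak.
√(4πDt) = 30.97 m, giving peak height M/(n_e·A·√(4πDt)) = 9.95/(0.40 × 24.4 × 30.97) = 0.03292 kg/m³.
(x−vt)²/(4Dt) = (-21.23)²/(4 × 0.0304 × 2510) = 1.477; exp(−1.477) = 0.2283.
C = 0.03292 × 0.2283 = 0.00752 kg/m³.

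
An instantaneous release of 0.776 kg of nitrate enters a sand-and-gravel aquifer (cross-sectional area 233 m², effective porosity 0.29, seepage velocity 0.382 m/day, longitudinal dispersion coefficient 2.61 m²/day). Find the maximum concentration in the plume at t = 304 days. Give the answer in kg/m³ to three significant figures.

0.000115 kg/m³

The peak of an instantaneous 1D plume sits at x = vt; there the Gaussian factor is 1 and C_max = M/(n_e·A·√(4πDt)), where n_e·A is the pore area the mass is dissolved in.
√(4πDt) = √(4π × 2.61 × 304) = 99.85 m, so C_max = 0.776/(0.29 × 233 × 99.85) = 0.000115 kg/m³.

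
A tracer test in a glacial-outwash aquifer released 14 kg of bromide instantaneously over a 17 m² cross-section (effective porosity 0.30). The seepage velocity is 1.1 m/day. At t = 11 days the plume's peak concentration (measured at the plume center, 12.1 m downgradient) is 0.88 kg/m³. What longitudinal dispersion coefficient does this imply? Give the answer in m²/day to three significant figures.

At the plume center C_max = M/(n_e·A·√(4πDt)), so D = M²/(4πt·(n_e·A·C_max)²).
n_e·A·C_max = 0.30 × 17 × 0.88 = 4.488 kg/m.
D = 14²/(4π × 11 × 4.488²) = 0.0704 m²/day.

0.0704 m²/day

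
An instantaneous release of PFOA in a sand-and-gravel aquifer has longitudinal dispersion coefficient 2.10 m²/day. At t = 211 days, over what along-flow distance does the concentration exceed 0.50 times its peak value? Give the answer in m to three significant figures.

70.1 m

The plume is Gaussian with σ = √(2Dt) = √(2 × 2.10 × 211) = 29.77 m.
C/C_peak = exp(−Δx²/(2σ²)) = 0.50 ⇒ Δx = σ·√(−2 ln 0.50) = 29.77 × 1.177 = 35.04 m.
Width = 2Δx = 70.1 m.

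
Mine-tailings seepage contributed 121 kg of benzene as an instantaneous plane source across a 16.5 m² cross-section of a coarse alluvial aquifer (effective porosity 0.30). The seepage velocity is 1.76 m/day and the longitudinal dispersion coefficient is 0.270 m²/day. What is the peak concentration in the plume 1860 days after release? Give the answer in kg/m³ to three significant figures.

0.308 kg/m³

The peak of an instantaneous 1D plume sits at x = vt; there the Gaussian factor is 1 and C_max = M/(n_e·A·√(4πDt)), where n_e·A is the pore area the mass is dissolved in.
√(4πDt) = √(4π × 0.270 × 1860) = 79.44 m, so C_max = 121/(0.30 × 16.5 × 79.44) = 0.308 kg/m³.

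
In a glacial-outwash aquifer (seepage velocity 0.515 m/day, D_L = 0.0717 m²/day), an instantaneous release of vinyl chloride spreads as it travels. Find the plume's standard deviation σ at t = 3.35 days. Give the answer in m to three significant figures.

0.693 m

Dispersive spreading gives a Gaussian with σ² = 2Dt; advection only shifts the center.
σ = √(2 × 0.0717 × 3.35) = 0.693 m.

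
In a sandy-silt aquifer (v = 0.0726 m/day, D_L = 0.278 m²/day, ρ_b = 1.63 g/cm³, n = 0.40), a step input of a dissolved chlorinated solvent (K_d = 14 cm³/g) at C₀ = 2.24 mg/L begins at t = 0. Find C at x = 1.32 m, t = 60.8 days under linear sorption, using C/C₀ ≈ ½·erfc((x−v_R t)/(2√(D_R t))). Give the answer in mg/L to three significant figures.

0.115 mg/L

Retardation factor R = 1 + ρ_b·K_d/n = 1 + 1.63 × 14/0.40 = 58.05.
Sorption retards both mechanisms: v_R = v/R = 0.001251 m/day, D_R = D/R = 0.004789 m²/day.
v_R·t = 0.001251 × 60.8 = 0.0760608 m; 2√(D_R t) = 1.079 m; argument = (1.32 − 0.0760608)/1.079 = 1.153.
C = C₀ × ½·erfc(1.153) = 2.24 × 0.05149 = 0.115 mg/L.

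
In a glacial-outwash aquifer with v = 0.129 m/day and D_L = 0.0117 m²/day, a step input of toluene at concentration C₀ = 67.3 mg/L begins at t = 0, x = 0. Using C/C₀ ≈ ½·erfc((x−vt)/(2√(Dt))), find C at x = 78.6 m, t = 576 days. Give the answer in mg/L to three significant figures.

8.14 mg/L

For a continuous step input, C/C₀ ≈ ½·erfc((x−vt)/(2√(Dt))).
vt = 0.129 × 576 = 74.304 m and 2√(Dt) = 2√(0.0117 × 576) = 5.192 m.
Argument (x−vt)/(2√(Dt)) = (78.6 − 74.304)/5.192 = 0.8274; ½·erfc(0.8274) = 0.1210.
C = 67.3 × 0.1210 = 8.14 mg/L.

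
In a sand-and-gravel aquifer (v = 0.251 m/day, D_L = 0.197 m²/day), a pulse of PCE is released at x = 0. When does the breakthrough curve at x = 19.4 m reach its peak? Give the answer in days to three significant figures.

For the 1D instantaneous-source solution, setting ∂C/∂t = 0 at fixed x gives v²t² + 2Dt − x² = 0, so t = (√(D² + v²x²) − D)/v².
√(D² + v²x²) = √(0.197² + 0.251² × 19.4²) = 4.873; v² = 0.063001.
t = (4.873 − 0.197)/0.063001 = 74.2 days (vs. the pure-advection estimate x/v = 77.3 d).

74.2 days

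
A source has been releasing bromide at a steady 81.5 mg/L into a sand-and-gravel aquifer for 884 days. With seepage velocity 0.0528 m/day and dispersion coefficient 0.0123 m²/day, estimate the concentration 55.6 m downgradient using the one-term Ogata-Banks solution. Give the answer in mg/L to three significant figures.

For a continuous step input, C/C₀ ≈ ½·erfc((x−vt)/(2√(Dt))).
vt = 0.0528 × 884 = 46.6752 m and 2√(Dt) = 2√(0.0123 × 884) = 6.595 m.
Argument (x−vt)/(2√(Dt)) = (55.6 − 46.6752)/6.595 = 1.353; ½·erfc(1.353) = 0.02785.
C = 81.5 × 0.02785 = 2.27 mg/L.

2.27 mg/L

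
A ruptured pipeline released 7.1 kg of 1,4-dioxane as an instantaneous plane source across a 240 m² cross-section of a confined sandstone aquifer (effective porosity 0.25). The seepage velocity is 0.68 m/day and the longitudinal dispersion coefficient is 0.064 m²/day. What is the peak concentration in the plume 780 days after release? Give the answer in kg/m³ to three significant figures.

The peak of an instantaneous 1D plume sits at x = vt; there the Gaussian factor is 1 and C_max = M/(n_e·A·√(4πDt)), where n_e·A is the pore area the mass is dissolved in.
√(4πDt) = √(4π × 0.064 × 780) = 25.05 m, so C_max = 7.1/(0.25 × 240 × 25.05) = 0.00472 kg/m³.

0.00472 kg/m³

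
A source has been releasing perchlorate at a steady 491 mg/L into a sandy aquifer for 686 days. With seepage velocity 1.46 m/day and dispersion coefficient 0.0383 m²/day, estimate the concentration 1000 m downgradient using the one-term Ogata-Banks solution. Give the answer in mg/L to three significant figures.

287 mg/L

For a continuous step input, C/C₀ ≈ ½·erfc((x−vt)/(2√(Dt))).
vt = 1.46 × 686 = 1001.56 m and 2√(Dt) = 2√(0.0383 × 686) = 10.25 m.
Argument (x−vt)/(2√(Dt)) = (1000 − 1001.56)/10.25 = -0.1522; ½·erfc(-0.1522) = 0.5852.
C = 491 × 0.5852 = 287 mg/L.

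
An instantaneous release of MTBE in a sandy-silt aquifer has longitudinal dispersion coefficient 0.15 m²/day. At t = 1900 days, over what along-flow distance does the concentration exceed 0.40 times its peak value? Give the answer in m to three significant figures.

64.6 m

The plume is Gaussian with σ = √(2Dt) = √(2 × 0.15 × 1900) = 23.87 m.
C/C_peak = exp(−Δx²/(2σ²)) = 0.40 ⇒ Δx = σ·√(−2 ln 0.40) = 23.87 × 1.354 = 32.32 m.
Width = 2Δx = 64.6 m.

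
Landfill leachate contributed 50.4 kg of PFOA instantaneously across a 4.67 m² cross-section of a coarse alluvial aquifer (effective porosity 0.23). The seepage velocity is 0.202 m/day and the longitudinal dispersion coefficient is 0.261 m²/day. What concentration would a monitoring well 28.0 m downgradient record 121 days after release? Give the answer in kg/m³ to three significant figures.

For an instantaneous plane source, C(x,t) = M/(n_e·A·√(4πDt)) · exp(−(x−vt)²/(4Dt)), with n_e·A the pore (flow) area.
Plume center vt = 0.202 × 121 = 24.442 m, so the well at 28.0 m is 3.558 m downgradient of the peak.
√(4πDt) = 19.92 m, giving peak height M/(n_e·A·√(4πDt)) = 50.4/(0.23 × 4.67 × 19.92) = 2.356 kg/m³.
(x−vt)²/(4Dt) = (3.558)²/(4 × 0.261 × 121) = 0.1002; exp(−0.1002) = 0.9047.
C = 2.356 × 0.9047 = 2.13 kg/m³.

2.13 kg/m³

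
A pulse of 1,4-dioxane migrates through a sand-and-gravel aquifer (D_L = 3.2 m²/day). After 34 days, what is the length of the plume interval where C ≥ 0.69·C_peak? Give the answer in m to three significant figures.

25.4 m

The plume is Gaussian with σ = √(2Dt) = √(2 × 3.2 × 34) = 14.75 m.
C/C_peak = exp(−Δx²/(2σ²)) = 0.69 ⇒ Δx = σ·√(−2 ln 0.69) = 14.75 × 0.8615 = 12.71 m.
Width = 2Δx = 25.4 m.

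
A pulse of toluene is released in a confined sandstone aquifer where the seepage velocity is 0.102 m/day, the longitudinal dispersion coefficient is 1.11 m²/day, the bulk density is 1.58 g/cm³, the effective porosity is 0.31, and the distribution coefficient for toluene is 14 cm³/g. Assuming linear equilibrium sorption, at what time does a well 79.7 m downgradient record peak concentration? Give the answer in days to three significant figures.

Retardation factor R = 1 + ρ_b·K_d/n = 1 + 1.58 × 14/0.31 = 72.35.
Sorption retards both mechanisms: v_R = v/R = 0.001410 m/day, D_R = D/R = 0.01534 m²/day.
Peak time from v_R²t² + 2D_R t − x² = 0: t = (√(D_R² + v_R²x²) − D_R)/v_R².
√(D_R² + v_R²x²) = √(0.01534² + 0.001410² × 79.7²) = 0.1134; v_R² = 1.988e-06.
t = (0.1134 − 0.01534)/1.988e-06 = 49300 days.

49300 days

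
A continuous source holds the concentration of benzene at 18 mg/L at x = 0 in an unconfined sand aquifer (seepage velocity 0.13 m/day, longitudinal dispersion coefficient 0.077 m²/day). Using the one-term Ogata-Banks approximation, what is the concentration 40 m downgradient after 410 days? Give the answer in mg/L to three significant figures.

17.2 mg/L

For a continuous step input, C/C₀ ≈ ½·erfc((x−vt)/(2√(Dt))).
vt = 0.13 × 410 = 53.3 m and 2√(Dt) = 2√(0.077 × 410) = 11.24 m.
Argument (x−vt)/(2√(Dt)) = (40 − 53.3)/11.24 = -1.183; ½·erfc(-1.183) = 0.9528.
C = 18 × 0.9528 = 17.2 mg/L.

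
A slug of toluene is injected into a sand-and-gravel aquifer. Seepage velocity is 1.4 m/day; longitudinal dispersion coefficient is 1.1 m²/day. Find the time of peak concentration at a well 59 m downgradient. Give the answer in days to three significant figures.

41.6 days

For the 1D instantaneous-source solution, setting ∂C/∂t = 0 at fixed x gives v²t² + 2Dt − x² = 0, so t = (√(D² + v²x²) − D)/v².
√(D² + v²x²) = √(1.1² + 1.4² × 59²) = 82.61; v² = 1.96.
t = (82.61 − 1.1)/1.96 = 41.6 days (vs. the pure-advection estimate x/v = 42.1 d).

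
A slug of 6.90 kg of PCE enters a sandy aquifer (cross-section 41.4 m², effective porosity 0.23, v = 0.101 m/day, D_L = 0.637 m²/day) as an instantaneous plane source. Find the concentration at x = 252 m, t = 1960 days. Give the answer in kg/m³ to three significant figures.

0.00322 kg/m³

For an instantaneous plane source, C(x,t) = M/(n_e·A·√(4πDt)) · exp(−(x−vt)²/(4Dt)), with n_e·A the pore (flow) area.
Plume center vt = 0.101 × 1960 = 197.96 m, so the well at 252 m is 54.04 m downgradient of the peak.
√(4πDt) = 125.3 m, giving peak height M/(n_e·A·√(4πDt)) = 6.90/(0.23 × 41.4 × 125.3) = 0.005783 kg/m³.
(x−vt)²/(4Dt) = (54.04)²/(4 × 0.637 × 1960) = 0.5848; exp(−0.5848) = 0.5572.
C = 0.005783 × 0.5572 = 0.00322 kg/m³.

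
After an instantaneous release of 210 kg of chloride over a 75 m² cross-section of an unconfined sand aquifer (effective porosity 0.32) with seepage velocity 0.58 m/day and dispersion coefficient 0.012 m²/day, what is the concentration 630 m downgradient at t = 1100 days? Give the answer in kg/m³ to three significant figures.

0.202 kg/m³

For an instantaneous plane source, C(x,t) = M/(n_e·A·√(4πDt)) · exp(−(x−vt)²/(4Dt)), with n_e·A the pore (flow) area.
Plume center vt = 0.58 × 1100 = 638 m, so the well at 630 m is 8 m upgradient of the peak.
√(4πDt) = 12.88 m, giving peak height M/(n_e·A·√(4πDt)) = 210/(0.32 × 75 × 12.88) = 0.6793 kg/m³.
(x−vt)²/(4Dt) = (-8)²/(4 × 0.012 × 1100) = 1.212; exp(−1.212) = 0.2976.
C = 0.6793 × 0.2976 = 0.202 kg/m³.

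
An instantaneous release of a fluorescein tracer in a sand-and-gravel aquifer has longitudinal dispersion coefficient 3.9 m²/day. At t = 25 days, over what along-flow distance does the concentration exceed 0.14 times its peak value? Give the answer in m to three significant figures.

55.4 m

The plume is Gaussian with σ = √(2Dt) = √(2 × 3.9 × 25) = 13.96 m.
C/C_peak = exp(−Δx²/(2σ²)) = 0.14 ⇒ Δx = σ·√(−2 ln 0.14) = 13.96 × 1.983 = 27.68 m.
Width = 2Δx = 55.4 m.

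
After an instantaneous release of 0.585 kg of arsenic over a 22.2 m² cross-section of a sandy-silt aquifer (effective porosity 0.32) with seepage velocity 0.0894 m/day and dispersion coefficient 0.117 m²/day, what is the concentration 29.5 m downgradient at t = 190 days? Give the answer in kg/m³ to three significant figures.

For an instantaneous plane source, C(x,t) = M/(n_e·A·√(4πDt)) · exp(−(x−vt)²/(4Dt)), with n_e·A the pore (flow) area.
Plume center vt = 0.0894 × 190 = 16.986 m, so the well at 29.5 m is 12.514 m downgradient of the peak.
√(4πDt) = 16.71 m, giving peak height M/(n_e·A·√(4πDt)) = 0.585/(0.32 × 22.2 × 16.71) = 0.004928 kg/m³.
(x−vt)²/(4Dt) = (12.514)²/(4 × 0.117 × 190) = 1.761; exp(−1.761) = 0.1719.
C = 0.004928 × 0.1719 = 0.000847 kg/m³.

0.000847 kg/m³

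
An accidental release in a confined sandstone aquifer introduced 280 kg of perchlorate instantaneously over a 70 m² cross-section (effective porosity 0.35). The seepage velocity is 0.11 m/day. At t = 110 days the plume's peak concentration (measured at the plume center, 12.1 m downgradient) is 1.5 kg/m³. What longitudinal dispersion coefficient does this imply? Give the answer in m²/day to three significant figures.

At the plume center C_max = M/(n_e·A·√(4πDt)), so D = M²/(4πt·(n_e·A·C_max)²).
n_e·A·C_max = 0.35 × 70 × 1.5 = 36.75 kg/m.
D = 280²/(4π × 110 × 36.75²) = 0.0420 m²/day.

0.0420 m²/day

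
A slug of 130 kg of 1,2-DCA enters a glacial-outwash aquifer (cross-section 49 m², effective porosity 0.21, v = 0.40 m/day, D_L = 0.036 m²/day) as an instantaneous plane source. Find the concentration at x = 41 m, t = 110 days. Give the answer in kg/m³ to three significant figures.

For an instantaneous plane source, C(x,t) = M/(n_e·A·√(4πDt)) · exp(−(x−vt)²/(4Dt)), with n_e·A the pore (flow) area.
Plume center vt = 0.40 × 110 = 44 m, so the well at 41 m is 3 m upgradient of the peak.
√(4πDt) = 7.054 m, giving peak height M/(n_e·A·√(4πDt)) = 130/(0.21 × 49 × 7.054) = 1.791 kg/m³.
(x−vt)²/(4Dt) = (-3)²/(4 × 0.036 × 110) = 0.5682; exp(−0.5682) = 0.5665.
C = 1.791 × 0.5665 = 1.01 kg/m³.

1.01 kg/m³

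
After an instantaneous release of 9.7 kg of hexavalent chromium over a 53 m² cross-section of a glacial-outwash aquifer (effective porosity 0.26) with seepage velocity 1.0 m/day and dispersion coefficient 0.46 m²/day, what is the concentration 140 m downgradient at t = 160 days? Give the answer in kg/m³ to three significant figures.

For an instantaneous plane source, C(x,t) = M/(n_e·A·√(4πDt)) · exp(−(x−vt)²/(4Dt)), with n_e·A the pore (flow) area.
Plume center vt = 1.0 × 160 = 160 m, so the well at 140 m is 20 m upgradient of the peak.
√(4πDt) = 30.41 m, giving peak height M/(n_e·A·√(4πDt)) = 9.7/(0.26 × 53 × 30.41) = 0.02315 kg/m³.
(x−vt)²/(4Dt) = (-20)²/(4 × 0.46 × 160) = 1.359; exp(−1.359) = 0.2569.
C = 0.02315 × 0.2569 = 0.00595 kg/m³.

0.00595 kg/m³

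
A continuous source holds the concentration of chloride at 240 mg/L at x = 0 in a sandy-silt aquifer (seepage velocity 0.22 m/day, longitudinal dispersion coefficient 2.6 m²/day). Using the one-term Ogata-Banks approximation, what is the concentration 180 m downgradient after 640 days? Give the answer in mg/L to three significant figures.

59.6 mg/L

For a continuous step input, C/C₀ ≈ ½·erfc((x−vt)/(2√(Dt))).
vt = 0.22 × 640 = 140.8 m and 2√(Dt) = 2√(2.6 × 640) = 81.58 m.
Argument (x−vt)/(2√(Dt)) = (180 − 140.8)/81.58 = 0.4805; ½·erfc(0.4805) = 0.2484.
C = 240 × 0.2484 = 59.6 mg/L.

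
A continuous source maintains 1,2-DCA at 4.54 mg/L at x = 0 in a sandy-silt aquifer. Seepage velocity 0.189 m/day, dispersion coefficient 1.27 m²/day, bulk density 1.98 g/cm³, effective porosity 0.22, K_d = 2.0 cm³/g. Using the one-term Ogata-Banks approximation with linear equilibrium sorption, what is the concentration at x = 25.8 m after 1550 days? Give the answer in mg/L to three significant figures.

Retardation factor R = 1 + ρ_b·K_d/n = 1 + 1.98 × 2.0/0.22 = 19.00.
Sorption retards both mechanisms: v_R = v/R = 0.009947 m/day, D_R = D/R = 0.06684 m²/day.
v_R·t = 0.009947 × 1550 = 15.41785 m; 2√(D_R t) = 20.36 m; argument = (25.8 − 15.41785)/20.36 = 0.5099.
C = C₀ × ½·erfc(0.5099) = 4.54 × 0.2354 = 1.07 mg/L.

1.07 mg/L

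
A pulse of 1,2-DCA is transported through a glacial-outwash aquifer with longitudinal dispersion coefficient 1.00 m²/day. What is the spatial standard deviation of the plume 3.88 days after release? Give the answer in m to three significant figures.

2.79 m

Dispersive spreading gives a Gaussian with σ² = 2Dt; advection only shifts the center.
σ = √(2 × 1.00 × 3.88) = 2.79 m.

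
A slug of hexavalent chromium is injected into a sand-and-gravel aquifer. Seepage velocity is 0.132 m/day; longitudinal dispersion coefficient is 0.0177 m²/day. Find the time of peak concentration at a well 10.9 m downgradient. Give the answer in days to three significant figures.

For the 1D instantaneous-source solution, setting ∂C/∂t = 0 at fixed x gives v²t² + 2Dt − x² = 0, so t = (√(D² + v²x²) − D)/v².
√(D² + v²x²) = √(0.0177² + 0.132² × 10.9²) = 1.439; v² = 0.017424.
t = (1.439 − 0.0177)/0.017424 = 81.6 days (vs. the pure-advection estimate x/v = 82.6 d).

81.6 days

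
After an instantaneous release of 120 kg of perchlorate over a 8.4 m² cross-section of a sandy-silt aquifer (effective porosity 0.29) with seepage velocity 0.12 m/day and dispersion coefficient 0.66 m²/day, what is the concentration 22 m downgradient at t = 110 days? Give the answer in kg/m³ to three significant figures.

For an instantaneous plane source, C(x,t) = M/(n_e·A·√(4πDt)) · exp(−(x−vt)²/(4Dt)), with n_e·A the pore (flow) area.
Plume center vt = 0.12 × 110 = 13.2 m, so the well at 22 m is 8.8 m downgradient of the peak.
√(4πDt) = 30.20 m, giving peak height M/(n_e·A·√(4πDt)) = 120/(0.29 × 8.4 × 30.20) = 1.631 kg/m³.
(x−vt)²/(4Dt) = (8.8)²/(4 × 0.66 × 110) = 0.2667; exp(−0.2667) = 0.7659.
C = 1.631 × 0.7659 = 1.25 kg/m³.

1.25 kg/m³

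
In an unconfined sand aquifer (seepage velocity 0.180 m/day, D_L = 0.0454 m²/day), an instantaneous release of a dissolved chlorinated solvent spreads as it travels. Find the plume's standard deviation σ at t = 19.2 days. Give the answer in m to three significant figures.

Dispersive spreading gives a Gaussian with σ² = 2Dt; advection only shifts the center.
σ = √(2 × 0.0454 × 19.2) = 1.32 m.

1.32 m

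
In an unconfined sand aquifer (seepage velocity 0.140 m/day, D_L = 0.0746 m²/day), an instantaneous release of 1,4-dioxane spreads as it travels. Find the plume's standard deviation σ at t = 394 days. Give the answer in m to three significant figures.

Dispersive spreading gives a Gaussian with σ² = 2Dt; advection only shifts the center.
σ = √(2 × 0.0746 × 394) = 7.67 m.

7.67 m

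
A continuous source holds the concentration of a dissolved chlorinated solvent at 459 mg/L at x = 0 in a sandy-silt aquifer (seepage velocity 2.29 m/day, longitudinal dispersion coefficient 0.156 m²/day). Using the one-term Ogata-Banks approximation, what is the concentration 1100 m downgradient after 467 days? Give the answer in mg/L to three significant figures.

2.60 mg/L

For a continuous step input, C/C₀ ≈ ½·erfc((x−vt)/(2√(Dt))).
vt = 2.29 × 467 = 1069.43 m and 2√(Dt) = 2√(0.156 × 467) = 17.07 m.
Argument (x−vt)/(2√(Dt)) = (1100 − 1069.43)/17.07 = 1.791; ½·erfc(1.791) = 0.005657.
C = 459 × 0.005657 = 2.60 mg/L.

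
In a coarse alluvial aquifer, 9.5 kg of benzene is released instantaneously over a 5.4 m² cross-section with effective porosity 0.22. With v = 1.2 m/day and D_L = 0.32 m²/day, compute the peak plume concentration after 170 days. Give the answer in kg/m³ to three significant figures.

0.306 kg/m³

The peak of an instantaneous 1D plume sits at x = vt; there the Gaussian factor is 1 and C_max = M/(n_e·A·√(4πDt)), where n_e·A is the pore area the mass is dissolved in.
√(4πDt) = √(4π × 0.32 × 170) = 26.15 m, so C_max = 9.5/(0.22 × 5.4 × 26.15) = 0.306 kg/m³.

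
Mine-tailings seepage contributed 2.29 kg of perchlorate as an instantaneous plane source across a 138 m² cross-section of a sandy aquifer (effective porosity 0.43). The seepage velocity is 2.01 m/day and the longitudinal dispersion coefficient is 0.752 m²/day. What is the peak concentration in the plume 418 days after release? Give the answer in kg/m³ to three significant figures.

The peak of an instantaneous 1D plume sits at x = vt; there the Gaussian factor is 1 and C_max = M/(n_e·A·√(4πDt)), where n_e·A is the pore area the mass is dissolved in.
√(4πDt) = √(4π × 0.752 × 418) = 62.85 m, so C_max = 2.29/(0.43 × 138 × 62.85) = 0.000614 kg/m³.

0.000614 kg/m³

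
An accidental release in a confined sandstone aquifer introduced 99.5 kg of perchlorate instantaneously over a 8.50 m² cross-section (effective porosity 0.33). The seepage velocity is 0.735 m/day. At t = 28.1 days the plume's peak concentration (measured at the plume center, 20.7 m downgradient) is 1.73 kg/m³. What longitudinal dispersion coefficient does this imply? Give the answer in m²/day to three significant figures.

1.19 m²/day

At the plume center C_max = M/(n_e·A·√(4πDt)), so D = M²/(4πt·(n_e·A·C_max)²).
n_e·A·C_max = 0.33 × 8.50 × 1.73 = 4.853 kg/m.
D = 99.5²/(4π × 28.1 × 4.853²) = 1.19 m²/day.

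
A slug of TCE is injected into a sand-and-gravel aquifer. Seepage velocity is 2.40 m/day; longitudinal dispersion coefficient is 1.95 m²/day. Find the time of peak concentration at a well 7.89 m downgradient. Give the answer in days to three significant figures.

2.97 days

For the 1D instantaneous-source solution, setting ∂C/∂t = 0 at fixed x gives v²t² + 2Dt − x² = 0, so t = (√(D² + v²x²) − D)/v².
√(D² + v²x²) = √(1.95² + 2.40² × 7.89²) = 19.04; v² = 5.76.
t = (19.04 − 1.95)/5.76 = 2.97 days (vs. the pure-advection estimate x/v = 3.29 d).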